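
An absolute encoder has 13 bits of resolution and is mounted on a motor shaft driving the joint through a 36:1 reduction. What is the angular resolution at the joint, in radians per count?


counts = 2^13 = 8192
effective counts at joint = 8192 * 36 = 294912
resolution = 2*pi / 294912
= 2.1305e-05 rad/count


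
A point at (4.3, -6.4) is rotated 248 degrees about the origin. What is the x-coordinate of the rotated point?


x' = x*cos(theta) - y*sin(theta)
cos(248 deg) = -0.3746, sin(248 deg) = -0.9272
x' = 4.3 * -0.3746 - -6.4 * -0.9272
= -1.6108 - 5.934
= -7.5448


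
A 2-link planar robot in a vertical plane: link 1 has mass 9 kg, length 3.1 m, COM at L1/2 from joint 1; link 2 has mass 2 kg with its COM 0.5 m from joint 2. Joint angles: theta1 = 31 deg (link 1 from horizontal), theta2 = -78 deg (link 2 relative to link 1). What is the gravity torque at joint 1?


Horizontal distance from joint 1 to link-1 COM:
  x_c1 = (L1/2)*cos(t1) = 1.55 * 0.8572 = 1.3286 m
Horizontal distance from joint 1 to link-2 COM:
  x_c2 = L1*cos(t1) + Lc2*cos(t1+t2)
       = 3.1*0.8572 + 0.5*0.682 = 2.9982 m
tau1 = m1*g*x_c1 + m2*g*x_c2
     = 9*9.81*1.3286 + 2*9.81*2.9982
     = 117.3029 + 58.825
     = 176.1279 Nm


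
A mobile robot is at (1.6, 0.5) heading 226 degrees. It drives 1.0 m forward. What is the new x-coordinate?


x_new = x0 + d*cos(theta)
= 1.6 + 1.0*cos(226)
= 1.6 + -0.6947
= 0.9053


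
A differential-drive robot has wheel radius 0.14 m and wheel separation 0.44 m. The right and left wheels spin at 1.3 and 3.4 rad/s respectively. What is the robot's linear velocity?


vR = r*wR = 0.14*1.3 = 0.182 m/s
vL = r*wL = 0.14*3.4 = 0.476 m/s
v = (vR+vL)/2 = 0.329 m/s
omega = (vR-vL)/L = -0.6682 rad/s
linear velocity = 0.329 m/s


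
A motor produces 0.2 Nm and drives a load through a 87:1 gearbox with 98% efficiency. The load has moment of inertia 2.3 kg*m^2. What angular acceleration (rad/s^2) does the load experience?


tau_out = tau_motor * N * eta
= 0.2 * 87 * 0.98 = 17.052 Nm
alpha = tau_out / I = 17.052 / 2.3
= 7.4139 rad/s^2


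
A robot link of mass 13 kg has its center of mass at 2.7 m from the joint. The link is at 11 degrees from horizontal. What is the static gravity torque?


tau = m*g*L*cos(angle)
= 13 * 9.81 * 2.7 * cos(11 deg)
= 13 * 9.81 * 2.7 * 0.9816
= 338.0047 Nm


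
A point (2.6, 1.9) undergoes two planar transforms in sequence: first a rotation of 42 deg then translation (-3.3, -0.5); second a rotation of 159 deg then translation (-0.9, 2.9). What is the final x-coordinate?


After transform 1:
x1 = cos(42)*2.6 - sin(42)*1.9 + -3.3 = -2.6392
y1 = sin(42)*2.6 + cos(42)*1.9 + -0.5 = 2.6517
After transform 2:
x2 = cos(159)*-2.6392 - sin(159)*2.6517 + -0.9
= 0.6136


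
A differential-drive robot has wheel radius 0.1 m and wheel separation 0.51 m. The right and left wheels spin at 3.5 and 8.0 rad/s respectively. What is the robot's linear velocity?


vR = r*wR = 0.1*3.5 = 0.35 m/s
vL = r*wL = 0.1*8.0 = 0.8 m/s
v = (vR+vL)/2 = 0.575 m/s
omega = (vR-vL)/L = -0.8824 rad/s
linear velocity = 0.575 m/s


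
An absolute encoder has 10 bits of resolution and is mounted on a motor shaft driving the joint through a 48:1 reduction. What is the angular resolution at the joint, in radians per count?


counts = 2^10 = 1024
effective counts at joint = 1024 * 48 = 49152
resolution = 2*pi / 49152
= 1.2783e-04 rad/count


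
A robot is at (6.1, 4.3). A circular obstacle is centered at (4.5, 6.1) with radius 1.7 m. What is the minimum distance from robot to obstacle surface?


center_dist = sqrt((6.1-4.5)^2 + (4.3-6.1)^2)
= sqrt(2.56 + 3.24)
= 2.4083
min_dist = center_dist - radius = 2.4083 - 1.7 = 0.7083 m


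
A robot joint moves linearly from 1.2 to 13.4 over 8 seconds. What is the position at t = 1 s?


s = t/T = 1/8 = 0.125
p(t) = p0 + (pf-p0)*s
= 1.2 + (13.4 - 1.2) * 0.125
= 2.725


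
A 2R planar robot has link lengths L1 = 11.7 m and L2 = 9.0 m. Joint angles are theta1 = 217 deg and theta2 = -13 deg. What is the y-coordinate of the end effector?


Convert angles to radians: theta1 = 3.7874, theta2 = -0.2269
y = L1*sin(theta1) + L2*sin(theta1+theta2)
y = -7.0412 + -3.6606
y = -10.7019


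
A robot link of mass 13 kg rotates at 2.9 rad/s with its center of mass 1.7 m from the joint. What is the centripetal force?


F = m * omega^2 * r
= 13 * 2.9^2 * 1.7
= 13 * 8.41 * 1.7
= 185.861 N


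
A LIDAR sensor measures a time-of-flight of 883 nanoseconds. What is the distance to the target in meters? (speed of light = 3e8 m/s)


tof = 883 ns = 8.83e-07 s
dist = c * tof / 2
= 3e8 * 8.83e-07 / 2
= 132.45 m


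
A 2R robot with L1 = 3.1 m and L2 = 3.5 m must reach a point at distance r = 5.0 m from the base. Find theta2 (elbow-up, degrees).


cos(theta2) = (r^2 - L1^2 - L2^2) / (2*L1*L2)
cos(theta2) = (25.0 - 9.61 - 12.25) / 21.7
cos(theta2) = 0.1447
theta2 = 81.6801 degrees


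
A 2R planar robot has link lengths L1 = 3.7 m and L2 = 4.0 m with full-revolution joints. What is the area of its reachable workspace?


r_max = L1 + L2 = 7.7 m
r_min = |L1 - L2| = 0.3 m
Area = pi*(r_max^2 - r_min^2)
= pi*(59.29 - 0.09)
= pi * 59.2
= 185.9823 m^2


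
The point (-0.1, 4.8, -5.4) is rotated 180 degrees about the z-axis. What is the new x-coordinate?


Rotation about z-axis: x' = x*cos(theta) - y*sin(theta)
= -0.1 * -1.0 - 4.8 * 0.0
= 0.1


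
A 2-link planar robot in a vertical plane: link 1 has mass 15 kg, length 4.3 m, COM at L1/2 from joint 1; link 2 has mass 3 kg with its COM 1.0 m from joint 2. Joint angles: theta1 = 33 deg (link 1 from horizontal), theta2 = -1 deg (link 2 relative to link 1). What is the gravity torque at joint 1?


Horizontal distance from joint 1 to link-1 COM:
  x_c1 = (L1/2)*cos(t1) = 2.15 * 0.8387 = 1.8031 m
Horizontal distance from joint 1 to link-2 COM:
  x_c2 = L1*cos(t1) + Lc2*cos(t1+t2)
       = 4.3*0.8387 + 1.0*0.848 = 4.4543 m
tau1 = m1*g*x_c1 + m2*g*x_c2
     = 15*9.81*1.8031 + 3*9.81*4.4543
     = 265.3323 + 131.091
     = 396.4233 Nm


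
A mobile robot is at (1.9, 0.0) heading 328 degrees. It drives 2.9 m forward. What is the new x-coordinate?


x_new = x0 + d*cos(theta)
= 1.9 + 2.9*cos(328)
= 1.9 + 2.4593
= 4.3593


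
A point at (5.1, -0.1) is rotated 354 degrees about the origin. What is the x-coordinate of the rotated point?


x' = x*cos(theta) - y*sin(theta)
cos(354 deg) = 0.9945, sin(354 deg) = -0.1045
x' = 5.1 * 0.9945 - -0.1 * -0.1045
= 5.0721 - 0.0105
= 5.0616


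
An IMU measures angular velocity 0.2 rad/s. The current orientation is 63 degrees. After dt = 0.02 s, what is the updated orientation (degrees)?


delta_theta = w * dt = 0.2 * 0.02 = 0.004 rad
= 0.2292 deg
theta_new = 63 + 0.2292 = 63.2292 deg


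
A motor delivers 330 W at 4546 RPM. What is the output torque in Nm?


omega = 4546 * 2*pi/60 = 476.056 rad/s
tau = P / omega = 330 / 476.056
= 0.6932 Nm


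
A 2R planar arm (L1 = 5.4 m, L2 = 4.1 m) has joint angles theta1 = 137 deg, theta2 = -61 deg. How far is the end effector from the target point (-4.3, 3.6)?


End effector via forward kinematics:
x = L1*cos(t1) + L2*cos(t1+t2) = -2.9574
y = L1*sin(t1) + L2*sin(t1+t2) = 7.661
Distance to target:
d = sqrt((-4.3 - -2.9574)^2 + (3.6 - 7.661)^2)
= sqrt(1.8025 + 16.4918)
= 4.2772 m


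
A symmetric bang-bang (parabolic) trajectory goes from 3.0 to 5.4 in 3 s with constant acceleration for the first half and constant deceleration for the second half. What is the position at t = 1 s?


Symmetric rest-to-rest: each phase covers (pf-p0)/2 in time T/2. 0.5*a*(T/2)^2 = (pf-p0)/2 => a = 4*(pf-p0)/T^2
a = 4*(5.4-3.0)/3^2 = 1.0667
t = 1 is in the acceleration phase (t <= T/2).
p = p0 + 0.5*a*t^2 = 3.0 + 0.5*1.0667*1^2
= 3.5333


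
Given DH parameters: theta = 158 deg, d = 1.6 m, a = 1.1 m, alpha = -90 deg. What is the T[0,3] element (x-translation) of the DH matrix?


T[0,3] = a * cos(theta)
= 1.1 * cos(158 deg)
= 1.1 * -0.9272
= -1.0199


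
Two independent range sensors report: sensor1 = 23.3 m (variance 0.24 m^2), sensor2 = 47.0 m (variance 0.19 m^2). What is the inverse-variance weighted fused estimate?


w1 = (1/var1) / (1/var1 + 1/var2)
   = 4.1667 / (4.1667 + 5.2632) = 0.4419
w2 = 1 - w1 = 0.5581
fused = w1*s1 + w2*s2 = 10.2953 + 26.2326
= 36.5279 m


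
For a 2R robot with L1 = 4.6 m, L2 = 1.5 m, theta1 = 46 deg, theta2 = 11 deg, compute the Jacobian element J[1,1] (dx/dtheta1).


J[1,1] = -L1*sin(t1) - L2*sin(t1+t2)
= -4.6*sin(46) - 1.5*sin(57)
= -4.567


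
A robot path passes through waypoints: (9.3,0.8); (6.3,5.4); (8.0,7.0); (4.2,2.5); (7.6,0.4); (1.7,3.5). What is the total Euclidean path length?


Segment lengths:
  seg1 = sqrt((-3.0)^2 + (4.6)^2) = 5.4918
  seg2 = sqrt((1.7)^2 + (1.6)^2) = 2.3345
  seg3 = sqrt((-3.8)^2 + (-4.5)^2) = 5.8898
  seg4 = sqrt((3.4)^2 + (-2.1)^2) = 3.9962
  seg5 = sqrt((-5.9)^2 + (3.1)^2) = 6.6648
Total = 24.3772


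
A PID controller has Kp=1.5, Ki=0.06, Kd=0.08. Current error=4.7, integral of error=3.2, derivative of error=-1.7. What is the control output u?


u = Kp*e + Ki*int(e) + Kd*de/dt
= 1.5*4.7 + 0.06*3.2 + 0.08*(-1.7)
= 7.05 + 0.192 + -0.136
= 7.106


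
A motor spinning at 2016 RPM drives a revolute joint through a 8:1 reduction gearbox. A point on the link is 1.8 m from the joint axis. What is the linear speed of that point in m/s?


omega_motor = 2016 * 2*pi/60 = 211.115 rad/s
omega_joint = omega_motor / 8 = 26.3894 rad/s
v = omega_joint * r = 26.3894 * 1.8
= 47.5009 m/s


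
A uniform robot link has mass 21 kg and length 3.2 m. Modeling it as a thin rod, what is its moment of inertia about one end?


I = (1/3) * m * L^2
= (1/3) * 21 * 3.2^2
= 0.333333 * 21 * 10.24
= 71.68 kg*m^2


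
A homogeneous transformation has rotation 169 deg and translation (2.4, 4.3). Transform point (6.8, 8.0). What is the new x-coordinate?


x' = cos(theta)*px - sin(theta)*py + tx
= -0.9816*6.8 - 0.1908*8.0 + 2.4
= -5.8015


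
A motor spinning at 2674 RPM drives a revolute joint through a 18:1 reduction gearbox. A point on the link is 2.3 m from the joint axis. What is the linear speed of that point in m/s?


omega_motor = 2674 * 2*pi/60 = 280.0206 rad/s
omega_joint = omega_motor / 18 = 15.5567 rad/s
v = omega_joint * r = 15.5567 * 2.3
= 35.7804 m/s


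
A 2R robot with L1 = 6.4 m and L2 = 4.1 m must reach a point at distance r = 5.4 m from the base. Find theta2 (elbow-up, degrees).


cos(theta2) = (r^2 - L1^2 - L2^2) / (2*L1*L2)
cos(theta2) = (29.16 - 40.96 - 16.81) / 52.48
cos(theta2) = -0.54516
theta2 = 123.0356 degrees


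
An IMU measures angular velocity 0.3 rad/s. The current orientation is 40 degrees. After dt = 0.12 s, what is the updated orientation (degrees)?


delta_theta = w * dt = 0.3 * 0.12 = 0.036 rad
= 2.0626 deg
theta_new = 40 + 2.0626 = 42.0626 deg


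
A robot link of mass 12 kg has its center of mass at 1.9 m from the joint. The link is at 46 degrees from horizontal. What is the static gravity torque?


tau = m*g*L*cos(angle)
= 12 * 9.81 * 1.9 * cos(46 deg)
= 12 * 9.81 * 1.9 * 0.6947
= 155.3728 Nm


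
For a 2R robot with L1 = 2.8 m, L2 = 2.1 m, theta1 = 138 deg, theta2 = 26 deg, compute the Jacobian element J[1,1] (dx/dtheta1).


J[1,1] = -L1*sin(t1) - L2*sin(t1+t2)
= -2.8*sin(138) - 2.1*sin(164)
= -2.4524


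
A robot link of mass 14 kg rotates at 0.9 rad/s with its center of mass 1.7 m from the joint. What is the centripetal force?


F = m * omega^2 * r
= 14 * 0.9^2 * 1.7
= 14 * 0.81 * 1.7
= 19.278 N


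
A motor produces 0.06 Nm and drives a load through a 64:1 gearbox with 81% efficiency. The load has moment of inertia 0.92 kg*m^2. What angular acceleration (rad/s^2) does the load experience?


tau_out = tau_motor * N * eta
= 0.06 * 64 * 0.81 = 3.1104 Nm
alpha = tau_out / I = 3.1104 / 0.92
= 3.3809 rad/s^2


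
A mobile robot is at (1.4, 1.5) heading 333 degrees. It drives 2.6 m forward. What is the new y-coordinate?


y_new = y0 + d*sin(theta)
= 1.5 + 2.6*sin(333)
= 1.5 + -1.1804
= 0.3196


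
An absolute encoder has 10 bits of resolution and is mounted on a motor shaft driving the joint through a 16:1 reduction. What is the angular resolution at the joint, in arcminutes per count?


counts = 2^10 = 1024
effective counts at joint = 1024 * 16 = 16384
resolution = 360*60 / 16384
= 1.3184 arcmin/count


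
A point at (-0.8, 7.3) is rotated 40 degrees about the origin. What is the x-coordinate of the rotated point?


x' = x*cos(theta) - y*sin(theta)
cos(40 deg) = 0.766, sin(40 deg) = 0.6428
x' = -0.8 * 0.766 - 7.3 * 0.6428
= -0.6128 - 4.6923
= -5.3052


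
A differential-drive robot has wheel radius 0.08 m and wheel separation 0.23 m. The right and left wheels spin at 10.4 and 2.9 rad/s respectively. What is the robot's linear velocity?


vR = r*wR = 0.08*10.4 = 0.832 m/s
vL = r*wL = 0.08*2.9 = 0.232 m/s
v = (vR+vL)/2 = 0.532 m/s
omega = (vR-vL)/L = 2.6087 rad/s
linear velocity = 0.532 m/s


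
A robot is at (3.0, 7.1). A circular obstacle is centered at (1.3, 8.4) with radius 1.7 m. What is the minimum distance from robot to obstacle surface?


center_dist = sqrt((3.0-1.3)^2 + (7.1-8.4)^2)
= sqrt(2.89 + 1.69)
= 2.1401
min_dist = center_dist - radius = 2.1401 - 1.7 = 0.4401 m


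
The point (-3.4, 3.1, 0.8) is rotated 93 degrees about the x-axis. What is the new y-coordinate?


Rotation about x-axis: y' = y*cos(theta) - z*sin(theta)
= 3.1 * -0.0523 - 0.8 * 0.9986
= -0.9611


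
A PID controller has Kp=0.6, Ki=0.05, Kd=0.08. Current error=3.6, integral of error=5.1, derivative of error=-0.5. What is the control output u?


u = Kp*e + Ki*int(e) + Kd*de/dt
= 0.6*3.6 + 0.05*5.1 + 0.08*(-0.5)
= 2.16 + 0.255 + -0.04
= 2.375


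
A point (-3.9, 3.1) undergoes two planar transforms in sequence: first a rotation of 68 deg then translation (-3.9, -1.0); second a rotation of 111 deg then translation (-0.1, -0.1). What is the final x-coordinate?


After transform 1:
x1 = cos(68)*-3.9 - sin(68)*3.1 + -3.9 = -8.2352
y1 = sin(68)*-3.9 + cos(68)*3.1 + -1.0 = -3.4547
After transform 2:
x2 = cos(111)*-8.2352 - sin(111)*-3.4547 + -0.1
= 6.0765


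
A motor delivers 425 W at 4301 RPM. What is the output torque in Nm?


omega = 4301 * 2*pi/60 = 450.3997 rad/s
tau = P / omega = 425 / 450.3997
= 0.9436 Nm


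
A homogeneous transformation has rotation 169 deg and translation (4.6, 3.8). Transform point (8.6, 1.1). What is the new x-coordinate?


x' = cos(theta)*px - sin(theta)*py + tx
= -0.9816*8.6 - 0.1908*1.1 + 4.6
= -4.0519


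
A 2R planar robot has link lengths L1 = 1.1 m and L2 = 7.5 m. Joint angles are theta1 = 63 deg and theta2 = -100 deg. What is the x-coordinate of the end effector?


Convert angles to radians: theta1 = 1.0996, theta2 = -1.7453
x = L1*cos(theta1) + L2*cos(theta1+theta2)
x = 0.4994 + 5.9898
x = 6.4892


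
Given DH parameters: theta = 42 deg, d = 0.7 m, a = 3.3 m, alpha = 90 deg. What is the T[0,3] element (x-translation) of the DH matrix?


T[0,3] = a * cos(theta)
= 3.3 * cos(42 deg)
= 3.3 * 0.7431
= 2.4524


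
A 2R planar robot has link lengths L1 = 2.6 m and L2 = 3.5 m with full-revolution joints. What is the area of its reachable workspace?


r_max = L1 + L2 = 6.1 m
r_min = |L1 - L2| = 0.9 m
Area = pi*(r_max^2 - r_min^2)
= pi*(37.21 - 0.81)
= pi * 36.4
= 114.354 m^2


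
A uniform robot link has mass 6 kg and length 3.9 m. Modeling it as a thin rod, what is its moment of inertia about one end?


I = (1/3) * m * L^2
= (1/3) * 6 * 3.9^2
= 0.333333 * 6 * 15.21
= 30.42 kg*m^2


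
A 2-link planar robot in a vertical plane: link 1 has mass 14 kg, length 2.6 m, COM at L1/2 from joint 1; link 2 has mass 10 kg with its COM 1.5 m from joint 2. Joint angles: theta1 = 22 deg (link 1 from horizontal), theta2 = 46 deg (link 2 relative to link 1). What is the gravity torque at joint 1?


Horizontal distance from joint 1 to link-1 COM:
  x_c1 = (L1/2)*cos(t1) = 1.3 * 0.9272 = 1.2053 m
Horizontal distance from joint 1 to link-2 COM:
  x_c2 = L1*cos(t1) + Lc2*cos(t1+t2)
       = 2.6*0.9272 + 1.5*0.3746 = 2.9726 m
tau1 = m1*g*x_c1 + m2*g*x_c2
     = 14*9.81*1.2053 + 10*9.81*2.9726
     = 165.5413 + 291.6109
     = 457.1521 Nm


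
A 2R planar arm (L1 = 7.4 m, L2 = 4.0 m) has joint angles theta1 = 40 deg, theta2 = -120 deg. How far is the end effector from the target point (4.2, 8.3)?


End effector via forward kinematics:
x = L1*cos(t1) + L2*cos(t1+t2) = 6.3633
y = L1*sin(t1) + L2*sin(t1+t2) = 0.8174
Distance to target:
d = sqrt((4.2 - 6.3633)^2 + (8.3 - 0.8174)^2)
= sqrt(4.68 + 55.9893)
= 7.7891 m


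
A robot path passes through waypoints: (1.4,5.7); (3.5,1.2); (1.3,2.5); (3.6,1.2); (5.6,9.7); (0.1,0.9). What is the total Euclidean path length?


Segment lengths:
  seg1 = sqrt((2.1)^2 + (-4.5)^2) = 4.9659
  seg2 = sqrt((-2.2)^2 + (1.3)^2) = 2.5554
  seg3 = sqrt((2.3)^2 + (-1.3)^2) = 2.642
  seg4 = sqrt((2.0)^2 + (8.5)^2) = 8.7321
  seg5 = sqrt((-5.5)^2 + (-8.8)^2) = 10.3774
Total = 29.2727


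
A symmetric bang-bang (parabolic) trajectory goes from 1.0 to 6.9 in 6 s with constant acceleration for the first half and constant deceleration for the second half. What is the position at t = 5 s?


Symmetric rest-to-rest: each phase covers (pf-p0)/2 in time T/2. 0.5*a*(T/2)^2 = (pf-p0)/2 => a = 4*(pf-p0)/T^2
a = 4*(6.9-1.0)/6^2 = 0.6556
t = 5 is in the deceleration phase (t > T/2).
p = pf - 0.5*a*(T-t)^2 = 6.9 - 0.5*0.6556*1^2
= 6.5722


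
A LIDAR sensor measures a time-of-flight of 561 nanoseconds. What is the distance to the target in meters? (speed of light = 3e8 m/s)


tof = 561 ns = 5.61e-07 s
dist = c * tof / 2
= 3e8 * 5.61e-07 / 2
= 84.15 m


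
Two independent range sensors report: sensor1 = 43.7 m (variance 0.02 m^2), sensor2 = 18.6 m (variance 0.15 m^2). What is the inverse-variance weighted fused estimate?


w1 = (1/var1) / (1/var1 + 1/var2)
   = 50.0 / (50.0 + 6.6667) = 0.8824
w2 = 1 - w1 = 0.1176
fused = w1*s1 + w2*s2 = 38.5588 + 2.1882
= 40.7471 m


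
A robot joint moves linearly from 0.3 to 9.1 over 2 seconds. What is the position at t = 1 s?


s = t/T = 1/2 = 0.5
p(t) = p0 + (pf-p0)*s
= 0.3 + (9.1 - 0.3) * 0.5
= 4.7


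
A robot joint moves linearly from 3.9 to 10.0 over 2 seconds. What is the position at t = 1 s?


s = t/T = 1/2 = 0.5
p(t) = p0 + (pf-p0)*s
= 3.9 + (10.0 - 3.9) * 0.5
= 6.95


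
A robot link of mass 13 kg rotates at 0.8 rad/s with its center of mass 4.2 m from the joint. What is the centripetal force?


F = m * omega^2 * r
= 13 * 0.8^2 * 4.2
= 13 * 0.64 * 4.2
= 34.944 N


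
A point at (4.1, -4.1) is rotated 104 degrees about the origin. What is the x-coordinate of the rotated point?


x' = x*cos(theta) - y*sin(theta)
cos(104 deg) = -0.2419, sin(104 deg) = 0.9703
x' = 4.1 * -0.2419 - -4.1 * 0.9703
= -0.9919 - -3.9782
= 2.9863


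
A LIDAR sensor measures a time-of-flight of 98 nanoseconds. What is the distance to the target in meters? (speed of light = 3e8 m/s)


tof = 98 ns = 9.8e-08 s
dist = c * tof / 2
= 3e8 * 9.8e-08 / 2
= 14.7 m


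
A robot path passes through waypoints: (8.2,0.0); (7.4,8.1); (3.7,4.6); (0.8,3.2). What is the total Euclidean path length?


Segment lengths:
  seg1 = sqrt((-0.8)^2 + (8.1)^2) = 8.1394
  seg2 = sqrt((-3.7)^2 + (-3.5)^2) = 5.0931
  seg3 = sqrt((-2.9)^2 + (-1.4)^2) = 3.2202
Total = 16.4528


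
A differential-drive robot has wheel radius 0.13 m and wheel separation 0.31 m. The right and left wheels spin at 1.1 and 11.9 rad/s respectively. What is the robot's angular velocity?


vR = r*wR = 0.13*1.1 = 0.143 m/s
vL = r*wL = 0.13*11.9 = 1.547 m/s
v = (vR+vL)/2 = 0.845 m/s
omega = (vR-vL)/L = -4.529 rad/s
angular velocity = -4.529 rad/s


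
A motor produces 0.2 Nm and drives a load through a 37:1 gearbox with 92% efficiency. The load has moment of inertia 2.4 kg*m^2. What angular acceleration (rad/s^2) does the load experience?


tau_out = tau_motor * N * eta
= 0.2 * 37 * 0.92 = 6.808 Nm
alpha = tau_out / I = 6.808 / 2.4
= 2.8367 rad/s^2


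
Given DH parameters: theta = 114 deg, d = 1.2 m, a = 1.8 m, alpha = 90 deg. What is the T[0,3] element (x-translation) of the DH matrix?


T[0,3] = a * cos(theta)
= 1.8 * cos(114 deg)
= 1.8 * -0.4067
= -0.7321


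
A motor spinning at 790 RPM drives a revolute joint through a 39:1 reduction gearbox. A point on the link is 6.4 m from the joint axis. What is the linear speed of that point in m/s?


omega_motor = 790 * 2*pi/60 = 82.7286 rad/s
omega_joint = omega_motor / 39 = 2.1212 rad/s
v = omega_joint * r = 2.1212 * 6.4
= 13.576 m/s


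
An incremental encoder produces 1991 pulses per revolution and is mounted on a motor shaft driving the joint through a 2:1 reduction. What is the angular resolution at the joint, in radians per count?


counts per rev = 1991
effective counts at joint = 1991 * 2 = 3982
resolution = 2*pi / 3982
= 0.0016 rad/count


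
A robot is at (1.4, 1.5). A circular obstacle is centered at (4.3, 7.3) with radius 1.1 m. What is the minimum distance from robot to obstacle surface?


center_dist = sqrt((1.4-4.3)^2 + (1.5-7.3)^2)
= sqrt(8.41 + 33.64)
= 6.4846
min_dist = center_dist - radius = 6.4846 - 1.1 = 5.3846 m


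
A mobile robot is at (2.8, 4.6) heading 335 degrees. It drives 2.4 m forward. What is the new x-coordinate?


x_new = x0 + d*cos(theta)
= 2.8 + 2.4*cos(335)
= 2.8 + 2.1751
= 4.9751


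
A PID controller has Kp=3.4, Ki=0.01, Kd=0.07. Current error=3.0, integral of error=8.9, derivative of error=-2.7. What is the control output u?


u = Kp*e + Ki*int(e) + Kd*de/dt
= 3.4*3.0 + 0.01*8.9 + 0.07*(-2.7)
= 10.2 + 0.089 + -0.189
= 10.1


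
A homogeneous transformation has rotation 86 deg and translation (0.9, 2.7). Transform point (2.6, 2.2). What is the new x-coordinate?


x' = cos(theta)*px - sin(theta)*py + tx
= 0.0698*2.6 - 0.9976*2.2 + 0.9
= -1.1133


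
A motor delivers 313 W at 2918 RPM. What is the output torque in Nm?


omega = 2918 * 2*pi/60 = 305.5722 rad/s
tau = P / omega = 313 / 305.5722
= 1.0243 Nm


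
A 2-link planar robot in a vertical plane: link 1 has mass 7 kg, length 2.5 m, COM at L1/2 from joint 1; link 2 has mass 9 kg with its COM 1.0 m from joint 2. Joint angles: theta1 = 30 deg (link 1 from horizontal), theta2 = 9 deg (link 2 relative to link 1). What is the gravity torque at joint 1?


Horizontal distance from joint 1 to link-1 COM:
  x_c1 = (L1/2)*cos(t1) = 1.25 * 0.866 = 1.0825 m
Horizontal distance from joint 1 to link-2 COM:
  x_c2 = L1*cos(t1) + Lc2*cos(t1+t2)
       = 2.5*0.866 + 1.0*0.7771 = 2.9422 m
tau1 = m1*g*x_c1 + m2*g*x_c2
     = 7*9.81*1.0825 + 9*9.81*2.9422
     = 74.3375 + 259.7677
     = 334.1051 Nm


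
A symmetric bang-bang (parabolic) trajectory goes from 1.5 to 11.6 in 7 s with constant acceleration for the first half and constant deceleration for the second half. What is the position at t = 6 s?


Symmetric rest-to-rest: each phase covers (pf-p0)/2 in time T/2. 0.5*a*(T/2)^2 = (pf-p0)/2 => a = 4*(pf-p0)/T^2
a = 4*(11.6-1.5)/7^2 = 0.8245
t = 6 is in the deceleration phase (t > T/2).
p = pf - 0.5*a*(T-t)^2 = 11.6 - 0.5*0.8245*1^2
= 11.1878


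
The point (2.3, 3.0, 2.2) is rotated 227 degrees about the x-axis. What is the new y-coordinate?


Rotation about x-axis: y' = y*cos(theta) - z*sin(theta)
= 3.0 * -0.682 - 2.2 * -0.7314
= -0.437


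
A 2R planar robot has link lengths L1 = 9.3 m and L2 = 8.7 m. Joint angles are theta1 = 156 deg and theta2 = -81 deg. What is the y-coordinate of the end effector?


Convert angles to radians: theta1 = 2.7227, theta2 = -1.4137
y = L1*sin(theta1) + L2*sin(theta1+theta2)
y = 3.7827 + 8.4036
y = 12.1862


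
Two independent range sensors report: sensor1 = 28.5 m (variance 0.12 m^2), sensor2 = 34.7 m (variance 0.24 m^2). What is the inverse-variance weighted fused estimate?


w1 = (1/var1) / (1/var1 + 1/var2)
   = 8.3333 / (8.3333 + 4.1667) = 0.6667
w2 = 1 - w1 = 0.3333
fused = w1*s1 + w2*s2 = 19.0 + 11.5667
= 30.5667 m


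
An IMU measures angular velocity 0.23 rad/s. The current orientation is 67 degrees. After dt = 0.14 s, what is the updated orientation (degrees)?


delta_theta = w * dt = 0.23 * 0.14 = 0.0322 rad
= 1.8449 deg
theta_new = 67 + 1.8449 = 68.8449 deg


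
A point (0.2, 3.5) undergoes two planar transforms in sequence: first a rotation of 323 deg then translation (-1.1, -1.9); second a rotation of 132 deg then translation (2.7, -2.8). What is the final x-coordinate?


After transform 1:
x1 = cos(323)*0.2 - sin(323)*3.5 + -1.1 = 1.1661
y1 = sin(323)*0.2 + cos(323)*3.5 + -1.9 = 0.7749
After transform 2:
x2 = cos(132)*1.1661 - sin(132)*0.7749 + 2.7
= 1.3439


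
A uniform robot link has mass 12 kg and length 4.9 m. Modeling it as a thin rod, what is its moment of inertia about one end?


I = (1/3) * m * L^2
= (1/3) * 12 * 4.9^2
= 0.333333 * 12 * 24.01
= 96.04 kg*m^2


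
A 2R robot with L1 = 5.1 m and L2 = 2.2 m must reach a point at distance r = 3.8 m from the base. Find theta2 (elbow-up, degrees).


cos(theta2) = (r^2 - L1^2 - L2^2) / (2*L1*L2)
cos(theta2) = (14.44 - 26.01 - 4.84) / 22.44
cos(theta2) = -0.731283
theta2 = 136.9941 degrees


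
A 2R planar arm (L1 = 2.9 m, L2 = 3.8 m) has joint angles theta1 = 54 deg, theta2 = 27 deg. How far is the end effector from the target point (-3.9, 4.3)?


End effector via forward kinematics:
x = L1*cos(t1) + L2*cos(t1+t2) = 2.299
y = L1*sin(t1) + L2*sin(t1+t2) = 6.0994
Distance to target:
d = sqrt((-3.9 - 2.299)^2 + (4.3 - 6.0994)^2)
= sqrt(38.428 + 3.2377)
= 6.4549 m


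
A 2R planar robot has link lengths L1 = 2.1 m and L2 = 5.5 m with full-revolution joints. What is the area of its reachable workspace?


r_max = L1 + L2 = 7.6 m
r_min = |L1 - L2| = 3.4 m
Area = pi*(r_max^2 - r_min^2)
= pi*(57.76 - 11.56)
= pi * 46.2
= 145.1416 m^2


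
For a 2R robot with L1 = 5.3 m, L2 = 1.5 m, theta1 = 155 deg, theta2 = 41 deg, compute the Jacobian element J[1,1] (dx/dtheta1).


J[1,1] = -L1*sin(t1) - L2*sin(t1+t2)
= -5.3*sin(155) - 1.5*sin(196)
= -1.8264


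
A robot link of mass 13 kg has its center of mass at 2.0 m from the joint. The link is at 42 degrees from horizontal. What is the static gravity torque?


tau = m*g*L*cos(angle)
= 13 * 9.81 * 2.0 * cos(42 deg)
= 13 * 9.81 * 2.0 * 0.7431
= 189.5465 Nm


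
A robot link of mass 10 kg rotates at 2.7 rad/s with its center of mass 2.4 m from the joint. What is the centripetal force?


F = m * omega^2 * r
= 10 * 2.7^2 * 2.4
= 10 * 7.29 * 2.4
= 174.96 N


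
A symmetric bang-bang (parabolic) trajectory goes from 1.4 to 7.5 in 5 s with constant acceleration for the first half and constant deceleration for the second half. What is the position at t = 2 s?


Symmetric rest-to-rest: each phase covers (pf-p0)/2 in time T/2. 0.5*a*(T/2)^2 = (pf-p0)/2 => a = 4*(pf-p0)/T^2
a = 4*(7.5-1.4)/5^2 = 0.976
t = 2 is in the acceleration phase (t <= T/2).
p = p0 + 0.5*a*t^2 = 1.4 + 0.5*0.976*2^2
= 3.352


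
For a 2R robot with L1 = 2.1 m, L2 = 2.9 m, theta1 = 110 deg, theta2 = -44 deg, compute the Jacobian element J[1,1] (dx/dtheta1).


J[1,1] = -L1*sin(t1) - L2*sin(t1+t2)
= -2.1*sin(110) - 2.9*sin(66)
= -4.6226


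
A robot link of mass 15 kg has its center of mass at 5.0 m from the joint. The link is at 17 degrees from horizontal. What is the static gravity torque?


tau = m*g*L*cos(angle)
= 15 * 9.81 * 5.0 * cos(17 deg)
= 15 * 9.81 * 5.0 * 0.9563
= 703.6012 Nm


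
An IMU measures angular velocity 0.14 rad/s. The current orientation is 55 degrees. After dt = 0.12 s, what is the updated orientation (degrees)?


delta_theta = w * dt = 0.14 * 0.12 = 0.0168 rad
= 0.9626 deg
theta_new = 55 + 0.9626 = 55.9626 deg


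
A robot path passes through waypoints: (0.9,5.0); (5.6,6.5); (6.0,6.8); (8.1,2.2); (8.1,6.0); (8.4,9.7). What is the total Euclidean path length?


Segment lengths:
  seg1 = sqrt((4.7)^2 + (1.5)^2) = 4.9336
  seg2 = sqrt((0.4)^2 + (0.3)^2) = 0.5
  seg3 = sqrt((2.1)^2 + (-4.6)^2) = 5.0567
  seg4 = sqrt((0.0)^2 + (3.8)^2) = 3.8
  seg5 = sqrt((0.3)^2 + (3.7)^2) = 3.7121
Total = 18.0024


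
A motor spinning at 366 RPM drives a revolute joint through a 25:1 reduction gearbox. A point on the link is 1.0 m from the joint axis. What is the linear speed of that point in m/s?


omega_motor = 366 * 2*pi/60 = 38.3274 rad/s
omega_joint = omega_motor / 25 = 1.5331 rad/s
v = omega_joint * r = 1.5331 * 1.0
= 1.5331 m/s


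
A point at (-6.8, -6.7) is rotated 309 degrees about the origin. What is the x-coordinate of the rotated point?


x' = x*cos(theta) - y*sin(theta)
cos(309 deg) = 0.6293, sin(309 deg) = -0.7771
x' = -6.8 * 0.6293 - -6.7 * -0.7771
= -4.2794 - 5.2069
= -9.4863


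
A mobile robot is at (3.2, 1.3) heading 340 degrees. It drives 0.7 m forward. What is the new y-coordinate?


y_new = y0 + d*sin(theta)
= 1.3 + 0.7*sin(340)
= 1.3 + -0.2394
= 1.0606


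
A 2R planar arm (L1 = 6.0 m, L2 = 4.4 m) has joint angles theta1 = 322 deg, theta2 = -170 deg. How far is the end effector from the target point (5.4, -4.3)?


End effector via forward kinematics:
x = L1*cos(t1) + L2*cos(t1+t2) = 0.8431
y = L1*sin(t1) + L2*sin(t1+t2) = -1.6283
Distance to target:
d = sqrt((5.4 - 0.8431)^2 + (-4.3 - -1.6283)^2)
= sqrt(20.7654 + 7.138)
= 5.2824 m


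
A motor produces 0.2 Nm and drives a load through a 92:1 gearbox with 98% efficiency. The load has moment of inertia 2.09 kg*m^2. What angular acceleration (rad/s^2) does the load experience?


tau_out = tau_motor * N * eta
= 0.2 * 92 * 0.98 = 18.032 Nm
alpha = tau_out / I = 18.032 / 2.09
= 8.6278 rad/s^2


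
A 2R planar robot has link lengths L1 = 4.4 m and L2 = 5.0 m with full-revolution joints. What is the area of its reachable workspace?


r_max = L1 + L2 = 9.4 m
r_min = |L1 - L2| = 0.6 m
Area = pi*(r_max^2 - r_min^2)
= pi*(88.36 - 0.36)
= pi * 88.0
= 276.4602 m^2


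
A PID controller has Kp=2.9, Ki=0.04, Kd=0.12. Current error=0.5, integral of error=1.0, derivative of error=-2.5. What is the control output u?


u = Kp*e + Ki*int(e) + Kd*de/dt
= 2.9*0.5 + 0.04*1.0 + 0.12*(-2.5)
= 1.45 + 0.04 + -0.3
= 1.19


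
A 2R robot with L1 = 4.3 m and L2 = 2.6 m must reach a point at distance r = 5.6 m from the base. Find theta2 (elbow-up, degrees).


cos(theta2) = (r^2 - L1^2 - L2^2) / (2*L1*L2)
cos(theta2) = (31.36 - 18.49 - 6.76) / 22.36
cos(theta2) = 0.273256
theta2 = 74.1419 degrees


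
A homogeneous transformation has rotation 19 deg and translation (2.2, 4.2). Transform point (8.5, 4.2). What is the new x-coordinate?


x' = cos(theta)*px - sin(theta)*py + tx
= 0.9455*8.5 - 0.3256*4.2 + 2.2
= 8.8695


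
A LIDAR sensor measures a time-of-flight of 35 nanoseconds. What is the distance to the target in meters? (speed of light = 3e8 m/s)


tof = 35 ns = 3.5e-08 s
dist = c * tof / 2
= 3e8 * 3.5e-08 / 2
= 5.25 m


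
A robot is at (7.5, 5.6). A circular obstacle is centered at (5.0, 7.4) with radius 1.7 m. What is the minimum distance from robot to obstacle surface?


center_dist = sqrt((7.5-5.0)^2 + (5.6-7.4)^2)
= sqrt(6.25 + 3.24)
= 3.0806
min_dist = center_dist - radius = 3.0806 - 1.7 = 1.3806 m


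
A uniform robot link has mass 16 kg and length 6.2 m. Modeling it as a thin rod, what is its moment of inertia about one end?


I = (1/3) * m * L^2
= (1/3) * 16 * 6.2^2
= 0.333333 * 16 * 38.44
= 205.0133 kg*m^2


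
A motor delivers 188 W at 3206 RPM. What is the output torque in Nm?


omega = 3206 * 2*pi/60 = 335.7315 rad/s
tau = P / omega = 188 / 335.7315
= 0.56 Nm


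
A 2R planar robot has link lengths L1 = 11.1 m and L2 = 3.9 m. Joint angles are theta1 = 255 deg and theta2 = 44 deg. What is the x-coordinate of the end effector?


Convert angles to radians: theta1 = 4.4506, theta2 = 0.7679
x = L1*cos(theta1) + L2*cos(theta1+theta2)
x = -2.8729 + 1.8908
x = -0.9821


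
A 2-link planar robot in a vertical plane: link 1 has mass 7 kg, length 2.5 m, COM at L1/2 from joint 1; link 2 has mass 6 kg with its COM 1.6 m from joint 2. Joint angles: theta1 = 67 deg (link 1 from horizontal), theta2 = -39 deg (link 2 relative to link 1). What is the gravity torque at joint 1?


Horizontal distance from joint 1 to link-1 COM:
  x_c1 = (L1/2)*cos(t1) = 1.25 * 0.3907 = 0.4884 m
Horizontal distance from joint 1 to link-2 COM:
  x_c2 = L1*cos(t1) + Lc2*cos(t1+t2)
       = 2.5*0.3907 + 1.6*0.8829 = 2.3895 m
tau1 = m1*g*x_c1 + m2*g*x_c2
     = 7*9.81*0.4884 + 6*9.81*2.3895
     = 33.5394 + 140.6486
     = 174.1879 Nm


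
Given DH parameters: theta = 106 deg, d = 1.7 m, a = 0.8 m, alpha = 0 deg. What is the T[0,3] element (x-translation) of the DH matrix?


T[0,3] = a * cos(theta)
= 0.8 * cos(106 deg)
= 0.8 * -0.2756
= -0.2205


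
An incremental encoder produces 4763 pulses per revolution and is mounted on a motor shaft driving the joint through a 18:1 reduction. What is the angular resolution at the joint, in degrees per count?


counts per rev = 4763
effective counts at joint = 4763 * 18 = 85734
resolution = 360 / 85734
= 0.0042 deg/count


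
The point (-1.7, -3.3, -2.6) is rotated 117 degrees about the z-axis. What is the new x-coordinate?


Rotation about z-axis: x' = x*cos(theta) - y*sin(theta)
= -1.7 * -0.454 - -3.3 * 0.891
= 3.7121


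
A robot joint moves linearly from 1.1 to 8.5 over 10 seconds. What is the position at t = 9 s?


s = t/T = 9/10 = 0.9
p(t) = p0 + (pf-p0)*s
= 1.1 + (8.5 - 1.1) * 0.9
= 7.76


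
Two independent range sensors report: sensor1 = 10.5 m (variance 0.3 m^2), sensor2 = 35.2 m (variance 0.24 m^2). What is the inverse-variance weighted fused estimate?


w1 = (1/var1) / (1/var1 + 1/var2)
   = 3.3333 / (3.3333 + 4.1667) = 0.4444
w2 = 1 - w1 = 0.5556
fused = w1*s1 + w2*s2 = 4.6667 + 19.5556
= 24.2222 m


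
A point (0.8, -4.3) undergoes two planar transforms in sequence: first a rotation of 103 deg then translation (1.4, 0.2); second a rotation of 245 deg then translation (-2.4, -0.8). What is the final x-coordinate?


After transform 1:
x1 = cos(103)*0.8 - sin(103)*-4.3 + 1.4 = 5.4098
y1 = sin(103)*0.8 + cos(103)*-4.3 + 0.2 = 1.9468
After transform 2:
x2 = cos(245)*5.4098 - sin(245)*1.9468 + -2.4
= -2.9219


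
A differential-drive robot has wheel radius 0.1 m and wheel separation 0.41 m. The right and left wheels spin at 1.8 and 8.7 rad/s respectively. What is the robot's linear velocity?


vR = r*wR = 0.1*1.8 = 0.18 m/s
vL = r*wL = 0.1*8.7 = 0.87 m/s
v = (vR+vL)/2 = 0.525 m/s
omega = (vR-vL)/L = -1.6829 rad/s
linear velocity = 0.525 m/s


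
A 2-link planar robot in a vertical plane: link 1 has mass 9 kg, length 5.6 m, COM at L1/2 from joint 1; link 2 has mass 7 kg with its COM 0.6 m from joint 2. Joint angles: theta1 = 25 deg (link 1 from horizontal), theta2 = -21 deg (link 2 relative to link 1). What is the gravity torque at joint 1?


Horizontal distance from joint 1 to link-1 COM:
  x_c1 = (L1/2)*cos(t1) = 2.8 * 0.9063 = 2.5377 m
Horizontal distance from joint 1 to link-2 COM:
  x_c2 = L1*cos(t1) + Lc2*cos(t1+t2)
       = 5.6*0.9063 + 0.6*0.9976 = 5.6739 m
tau1 = m1*g*x_c1 + m2*g*x_c2
     = 9*9.81*2.5377 + 7*9.81*5.6739
     = 224.0502 + 389.6241
     = 613.6743 Nm


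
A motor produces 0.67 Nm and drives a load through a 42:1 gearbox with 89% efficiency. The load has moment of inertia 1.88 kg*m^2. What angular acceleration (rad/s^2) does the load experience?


tau_out = tau_motor * N * eta
= 0.67 * 42 * 0.89 = 25.0446 Nm
alpha = tau_out / I = 25.0446 / 1.88
= 13.3216 rad/s^2


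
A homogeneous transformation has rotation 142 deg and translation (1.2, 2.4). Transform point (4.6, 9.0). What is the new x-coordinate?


x' = cos(theta)*px - sin(theta)*py + tx
= -0.788*4.6 - 0.6157*9.0 + 1.2
= -7.9658


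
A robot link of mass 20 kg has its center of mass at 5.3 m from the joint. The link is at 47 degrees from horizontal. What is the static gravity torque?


tau = m*g*L*cos(angle)
= 20 * 9.81 * 5.3 * cos(47 deg)
= 20 * 9.81 * 5.3 * 0.682
= 709.1828 Nm


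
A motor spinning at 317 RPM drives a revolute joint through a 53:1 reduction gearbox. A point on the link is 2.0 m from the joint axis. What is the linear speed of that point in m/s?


omega_motor = 317 * 2*pi/60 = 33.1962 rad/s
omega_joint = omega_motor / 53 = 0.6263 rad/s
v = omega_joint * r = 0.6263 * 2.0
= 1.2527 m/s


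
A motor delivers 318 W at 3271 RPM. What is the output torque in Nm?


omega = 3271 * 2*pi/60 = 342.5383 rad/s
tau = P / omega = 318 / 342.5383
= 0.9284 Nm


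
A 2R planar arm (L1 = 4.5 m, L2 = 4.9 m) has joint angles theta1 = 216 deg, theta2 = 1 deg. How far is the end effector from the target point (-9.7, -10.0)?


End effector via forward kinematics:
x = L1*cos(t1) + L2*cos(t1+t2) = -7.5539
y = L1*sin(t1) + L2*sin(t1+t2) = -5.5939
Distance to target:
d = sqrt((-9.7 - -7.5539)^2 + (-10.0 - -5.5939)^2)
= sqrt(4.6058 + 19.4135)
= 4.9009 m


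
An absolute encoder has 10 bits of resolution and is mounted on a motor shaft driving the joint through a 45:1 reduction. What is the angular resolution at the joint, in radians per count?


counts = 2^10 = 1024
effective counts at joint = 1024 * 45 = 46080
resolution = 2*pi / 46080
= 1.3635e-04 rad/count


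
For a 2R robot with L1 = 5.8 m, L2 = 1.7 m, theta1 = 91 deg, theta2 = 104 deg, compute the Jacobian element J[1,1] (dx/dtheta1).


J[1,1] = -L1*sin(t1) - L2*sin(t1+t2)
= -5.8*sin(91) - 1.7*sin(195)
= -5.3591


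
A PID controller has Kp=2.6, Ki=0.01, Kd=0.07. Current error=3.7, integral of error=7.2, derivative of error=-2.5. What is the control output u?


u = Kp*e + Ki*int(e) + Kd*de/dt
= 2.6*3.7 + 0.01*7.2 + 0.07*(-2.5)
= 9.62 + 0.072 + -0.175
= 9.517


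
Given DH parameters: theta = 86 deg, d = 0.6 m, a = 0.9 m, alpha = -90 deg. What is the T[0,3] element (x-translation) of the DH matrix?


T[0,3] = a * cos(theta)
= 0.9 * cos(86 deg)
= 0.9 * 0.0698
= 0.0628


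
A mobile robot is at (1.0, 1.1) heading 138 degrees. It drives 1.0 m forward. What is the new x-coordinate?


x_new = x0 + d*cos(theta)
= 1.0 + 1.0*cos(138)
= 1.0 + -0.7431
= 0.2569


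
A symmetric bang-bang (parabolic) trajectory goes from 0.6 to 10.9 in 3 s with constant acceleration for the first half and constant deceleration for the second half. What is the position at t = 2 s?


Symmetric rest-to-rest: each phase covers (pf-p0)/2 in time T/2. 0.5*a*(T/2)^2 = (pf-p0)/2 => a = 4*(pf-p0)/T^2
a = 4*(10.9-0.6)/3^2 = 4.5778
t = 2 is in the deceleration phase (t > T/2).
p = pf - 0.5*a*(T-t)^2 = 10.9 - 0.5*4.5778*1^2
= 8.6111


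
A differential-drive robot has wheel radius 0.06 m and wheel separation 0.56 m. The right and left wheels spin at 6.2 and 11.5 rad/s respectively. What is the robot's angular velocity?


vR = r*wR = 0.06*6.2 = 0.372 m/s
vL = r*wL = 0.06*11.5 = 0.69 m/s
v = (vR+vL)/2 = 0.531 m/s
omega = (vR-vL)/L = -0.5679 rad/s
angular velocity = -0.5679 rad/s


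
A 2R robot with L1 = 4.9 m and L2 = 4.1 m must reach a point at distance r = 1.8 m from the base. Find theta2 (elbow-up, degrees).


cos(theta2) = (r^2 - L1^2 - L2^2) / (2*L1*L2)
cos(theta2) = (3.24 - 24.01 - 16.81) / 40.18
cos(theta2) = -0.935291
theta2 = 159.2752 degrees


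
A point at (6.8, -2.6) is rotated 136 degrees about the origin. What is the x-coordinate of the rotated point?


x' = x*cos(theta) - y*sin(theta)
cos(136 deg) = -0.7193, sin(136 deg) = 0.6947
x' = 6.8 * -0.7193 - -2.6 * 0.6947
= -4.8915 - -1.8061
= -3.0854


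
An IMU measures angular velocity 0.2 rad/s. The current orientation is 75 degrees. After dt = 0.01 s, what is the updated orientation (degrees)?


delta_theta = w * dt = 0.2 * 0.01 = 0.002 rad
= 0.1146 deg
theta_new = 75 + 0.1146 = 75.1146 deg


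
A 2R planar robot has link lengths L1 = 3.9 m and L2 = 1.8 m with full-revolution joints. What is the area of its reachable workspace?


r_max = L1 + L2 = 5.7 m
r_min = |L1 - L2| = 2.1 m
Area = pi*(r_max^2 - r_min^2)
= pi*(32.49 - 4.41)
= pi * 28.08
= 88.2159 m^2
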